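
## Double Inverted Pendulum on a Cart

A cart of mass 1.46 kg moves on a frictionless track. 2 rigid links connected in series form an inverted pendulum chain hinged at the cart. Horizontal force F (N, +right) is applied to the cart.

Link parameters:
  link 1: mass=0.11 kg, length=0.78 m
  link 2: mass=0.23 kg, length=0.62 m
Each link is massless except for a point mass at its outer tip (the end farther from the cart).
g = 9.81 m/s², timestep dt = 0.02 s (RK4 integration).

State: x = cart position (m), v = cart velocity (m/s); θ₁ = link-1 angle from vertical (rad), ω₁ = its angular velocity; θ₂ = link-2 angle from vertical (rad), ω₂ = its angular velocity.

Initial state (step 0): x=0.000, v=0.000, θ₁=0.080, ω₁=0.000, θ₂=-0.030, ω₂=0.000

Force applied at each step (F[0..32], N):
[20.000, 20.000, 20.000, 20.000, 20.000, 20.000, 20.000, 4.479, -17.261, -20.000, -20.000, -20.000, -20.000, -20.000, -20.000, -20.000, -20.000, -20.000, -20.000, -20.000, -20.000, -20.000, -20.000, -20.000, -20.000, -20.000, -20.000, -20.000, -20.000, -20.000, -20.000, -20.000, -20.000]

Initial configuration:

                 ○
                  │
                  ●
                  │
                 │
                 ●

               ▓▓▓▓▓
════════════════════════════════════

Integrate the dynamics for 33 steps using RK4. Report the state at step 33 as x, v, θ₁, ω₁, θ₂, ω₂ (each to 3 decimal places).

Answer: x=-0.462, v=-4.580, θ₁=-0.117, ω₁=2.787, θ₂=0.822, ω₂=4.681

Derivation:
apply F[0]=+20.000 → step 1: x=0.003, v=0.270, θ₁=0.077, ω₁=-0.264, θ₂=-0.031, ω₂=-0.115
apply F[1]=+20.000 → step 2: x=0.011, v=0.540, θ₁=0.069, ω₁=-0.532, θ₂=-0.035, ω₂=-0.225
apply F[2]=+20.000 → step 3: x=0.024, v=0.811, θ₁=0.056, ω₁=-0.809, θ₂=-0.040, ω₂=-0.326
apply F[3]=+20.000 → step 4: x=0.043, v=1.083, θ₁=0.037, ω₁=-1.100, θ₂=-0.048, ω₂=-0.412
apply F[4]=+20.000 → step 5: x=0.068, v=1.356, θ₁=0.012, ω₁=-1.408, θ₂=-0.056, ω₂=-0.478
apply F[5]=+20.000 → step 6: x=0.098, v=1.630, θ₁=-0.019, ω₁=-1.736, θ₂=-0.066, ω₂=-0.523
apply F[6]=+20.000 → step 7: x=0.133, v=1.905, θ₁=-0.058, ω₁=-2.086, θ₂=-0.077, ω₂=-0.545
apply F[7]=+4.479 → step 8: x=0.172, v=1.969, θ₁=-0.100, ω₁=-2.186, θ₂=-0.088, ω₂=-0.547
apply F[8]=-17.261 → step 9: x=0.209, v=1.737, θ₁=-0.142, ω₁=-1.933, θ₂=-0.099, ω₂=-0.525
apply F[9]=-20.000 → step 10: x=0.241, v=1.470, θ₁=-0.177, ω₁=-1.662, θ₂=-0.109, ω₂=-0.474
apply F[10]=-20.000 → step 11: x=0.267, v=1.205, θ₁=-0.208, ω₁=-1.420, θ₂=-0.118, ω₂=-0.394
apply F[11]=-20.000 → step 12: x=0.289, v=0.942, θ₁=-0.234, ω₁=-1.204, θ₂=-0.125, ω₂=-0.286
apply F[12]=-20.000 → step 13: x=0.305, v=0.681, θ₁=-0.257, ω₁=-1.013, θ₂=-0.129, ω₂=-0.151
apply F[13]=-20.000 → step 14: x=0.316, v=0.421, θ₁=-0.275, ω₁=-0.842, θ₂=-0.130, ω₂=0.008
apply F[14]=-20.000 → step 15: x=0.322, v=0.163, θ₁=-0.290, ω₁=-0.691, θ₂=-0.128, ω₂=0.190
apply F[15]=-20.000 → step 16: x=0.323, v=-0.095, θ₁=-0.303, ω₁=-0.557, θ₂=-0.123, ω₂=0.395
apply F[16]=-20.000 → step 17: x=0.318, v=-0.352, θ₁=-0.313, ω₁=-0.439, θ₂=-0.113, ω₂=0.622
apply F[17]=-20.000 → step 18: x=0.309, v=-0.608, θ₁=-0.320, ω₁=-0.334, θ₂=-0.098, ω₂=0.870
apply F[18]=-20.000 → step 19: x=0.294, v=-0.865, θ₁=-0.326, ω₁=-0.240, θ₂=-0.078, ω₂=1.140
apply F[19]=-20.000 → step 20: x=0.274, v=-1.122, θ₁=-0.330, ω₁=-0.154, θ₂=-0.052, ω₂=1.429
apply F[20]=-20.000 → step 21: x=0.249, v=-1.380, θ₁=-0.332, ω₁=-0.073, θ₂=-0.020, ω₂=1.735
apply F[21]=-20.000 → step 22: x=0.219, v=-1.639, θ₁=-0.333, ω₁=0.008, θ₂=0.018, ω₂=2.055
apply F[22]=-20.000 → step 23: x=0.183, v=-1.899, θ₁=-0.332, ω₁=0.096, θ₂=0.062, ω₂=2.384
apply F[23]=-20.000 → step 24: x=0.143, v=-2.161, θ₁=-0.329, ω₁=0.197, θ₂=0.113, ω₂=2.715
apply F[24]=-20.000 → step 25: x=0.097, v=-2.424, θ₁=-0.324, ω₁=0.319, θ₂=0.171, ω₂=3.042
apply F[25]=-20.000 → step 26: x=0.046, v=-2.689, θ₁=-0.316, ω₁=0.471, θ₂=0.235, ω₂=3.357
apply F[26]=-20.000 → step 27: x=-0.011, v=-2.955, θ₁=-0.305, ω₁=0.658, θ₂=0.305, ω₂=3.654
apply F[27]=-20.000 → step 28: x=-0.072, v=-3.223, θ₁=-0.290, ω₁=0.887, θ₂=0.381, ω₂=3.926
apply F[28]=-20.000 → step 29: x=-0.139, v=-3.492, θ₁=-0.269, ω₁=1.163, θ₂=0.462, ω₂=4.169
apply F[29]=-20.000 → step 30: x=-0.212, v=-3.762, θ₁=-0.243, ω₁=1.489, θ₂=0.547, ω₂=4.376
apply F[30]=-20.000 → step 31: x=-0.290, v=-4.034, θ₁=-0.209, ω₁=1.869, θ₂=0.636, ω₂=4.538
apply F[31]=-20.000 → step 32: x=-0.373, v=-4.307, θ₁=-0.168, ω₁=2.302, θ₂=0.728, ω₂=4.644
apply F[32]=-20.000 → step 33: x=-0.462, v=-4.580, θ₁=-0.117, ω₁=2.787, θ₂=0.822, ω₂=4.681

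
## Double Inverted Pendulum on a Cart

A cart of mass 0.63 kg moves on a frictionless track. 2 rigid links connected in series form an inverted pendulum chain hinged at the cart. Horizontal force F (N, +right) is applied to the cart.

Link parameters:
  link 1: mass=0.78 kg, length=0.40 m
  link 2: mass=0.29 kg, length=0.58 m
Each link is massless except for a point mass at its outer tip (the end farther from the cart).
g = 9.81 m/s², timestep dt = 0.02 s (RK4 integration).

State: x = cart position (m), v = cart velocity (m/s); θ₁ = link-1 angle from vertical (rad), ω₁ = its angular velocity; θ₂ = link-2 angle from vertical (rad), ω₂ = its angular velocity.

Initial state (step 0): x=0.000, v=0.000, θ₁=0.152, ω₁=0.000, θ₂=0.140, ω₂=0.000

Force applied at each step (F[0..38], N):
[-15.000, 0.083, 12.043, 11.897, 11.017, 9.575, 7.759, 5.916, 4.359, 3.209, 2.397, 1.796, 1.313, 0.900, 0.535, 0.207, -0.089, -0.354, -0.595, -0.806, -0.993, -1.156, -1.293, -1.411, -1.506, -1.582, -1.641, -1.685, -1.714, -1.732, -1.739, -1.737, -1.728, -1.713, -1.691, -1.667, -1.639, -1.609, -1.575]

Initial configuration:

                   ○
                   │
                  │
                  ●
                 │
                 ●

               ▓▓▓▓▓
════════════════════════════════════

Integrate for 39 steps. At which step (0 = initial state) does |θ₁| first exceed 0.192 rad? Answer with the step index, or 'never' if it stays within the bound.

apply F[0]=-15.000 → step 1: x=-0.005, v=-0.505, θ₁=0.165, ω₁=1.326, θ₂=0.140, ω₂=-0.004
apply F[1]=+0.083 → step 2: x=-0.016, v=-0.554, θ₁=0.194, ω₁=1.538, θ₂=0.140, ω₂=-0.020
apply F[2]=+12.043 → step 3: x=-0.024, v=-0.255, θ₁=0.218, ω₁=0.924, θ₂=0.139, ω₂=-0.058
apply F[3]=+11.897 → step 4: x=-0.026, v=0.027, θ₁=0.231, ω₁=0.366, θ₂=0.137, ω₂=-0.110
apply F[4]=+11.017 → step 5: x=-0.023, v=0.280, θ₁=0.234, ω₁=-0.112, θ₂=0.135, ω₂=-0.167
apply F[5]=+9.575 → step 6: x=-0.015, v=0.491, θ₁=0.228, ω₁=-0.492, θ₂=0.131, ω₂=-0.222
apply F[6]=+7.759 → step 7: x=-0.004, v=0.654, θ₁=0.215, ω₁=-0.762, θ₂=0.126, ω₂=-0.272
apply F[7]=+5.916 → step 8: x=0.010, v=0.769, θ₁=0.198, ω₁=-0.926, θ₂=0.120, ω₂=-0.313
apply F[8]=+4.359 → step 9: x=0.027, v=0.844, θ₁=0.179, ω₁=-1.005, θ₂=0.113, ω₂=-0.347
apply F[9]=+3.209 → step 10: x=0.044, v=0.891, θ₁=0.159, ω₁=-1.028, θ₂=0.106, ω₂=-0.374
apply F[10]=+2.397 → step 11: x=0.062, v=0.919, θ₁=0.138, ω₁=-1.018, θ₂=0.098, ω₂=-0.395
apply F[11]=+1.796 → step 12: x=0.081, v=0.935, θ₁=0.118, ω₁=-0.989, θ₂=0.090, ω₂=-0.410
apply F[12]=+1.313 → step 13: x=0.099, v=0.942, θ₁=0.099, ω₁=-0.949, θ₂=0.082, ω₂=-0.420
apply F[13]=+0.900 → step 14: x=0.118, v=0.942, θ₁=0.081, ω₁=-0.903, θ₂=0.073, ω₂=-0.426
apply F[14]=+0.535 → step 15: x=0.137, v=0.936, θ₁=0.063, ω₁=-0.853, θ₂=0.065, ω₂=-0.427
apply F[15]=+0.207 → step 16: x=0.156, v=0.925, θ₁=0.047, ω₁=-0.800, θ₂=0.056, ω₂=-0.424
apply F[16]=-0.089 → step 17: x=0.174, v=0.910, θ₁=0.031, ω₁=-0.745, θ₂=0.048, ω₂=-0.418
apply F[17]=-0.354 → step 18: x=0.192, v=0.891, θ₁=0.017, ω₁=-0.689, θ₂=0.040, ω₂=-0.409
apply F[18]=-0.595 → step 19: x=0.209, v=0.869, θ₁=0.004, ω₁=-0.633, θ₂=0.032, ω₂=-0.398
apply F[19]=-0.806 → step 20: x=0.227, v=0.844, θ₁=-0.008, ω₁=-0.577, θ₂=0.024, ω₂=-0.384
apply F[20]=-0.993 → step 21: x=0.243, v=0.817, θ₁=-0.019, ω₁=-0.523, θ₂=0.016, ω₂=-0.368
apply F[21]=-1.156 → step 22: x=0.259, v=0.789, θ₁=-0.029, ω₁=-0.470, θ₂=0.009, ω₂=-0.351
apply F[22]=-1.293 → step 23: x=0.275, v=0.759, θ₁=-0.038, ω₁=-0.419, θ₂=0.002, ω₂=-0.333
apply F[23]=-1.411 → step 24: x=0.290, v=0.728, θ₁=-0.046, ω₁=-0.370, θ₂=-0.004, ω₂=-0.314
apply F[24]=-1.506 → step 25: x=0.304, v=0.697, θ₁=-0.053, ω₁=-0.324, θ₂=-0.010, ω₂=-0.294
apply F[25]=-1.582 → step 26: x=0.317, v=0.665, θ₁=-0.059, ω₁=-0.281, θ₂=-0.016, ω₂=-0.274
apply F[26]=-1.641 → step 27: x=0.330, v=0.634, θ₁=-0.064, ω₁=-0.240, θ₂=-0.021, ω₂=-0.254
apply F[27]=-1.685 → step 28: x=0.343, v=0.602, θ₁=-0.069, ω₁=-0.203, θ₂=-0.026, ω₂=-0.235
apply F[28]=-1.714 → step 29: x=0.355, v=0.572, θ₁=-0.072, ω₁=-0.168, θ₂=-0.031, ω₂=-0.215
apply F[29]=-1.732 → step 30: x=0.366, v=0.541, θ₁=-0.075, ω₁=-0.137, θ₂=-0.035, ω₂=-0.196
apply F[30]=-1.739 → step 31: x=0.376, v=0.512, θ₁=-0.078, ω₁=-0.108, θ₂=-0.039, ω₂=-0.177
apply F[31]=-1.737 → step 32: x=0.386, v=0.483, θ₁=-0.080, ω₁=-0.082, θ₂=-0.042, ω₂=-0.159
apply F[32]=-1.728 → step 33: x=0.395, v=0.455, θ₁=-0.081, ω₁=-0.059, θ₂=-0.045, ω₂=-0.142
apply F[33]=-1.713 → step 34: x=0.404, v=0.428, θ₁=-0.082, ω₁=-0.038, θ₂=-0.048, ω₂=-0.125
apply F[34]=-1.691 → step 35: x=0.413, v=0.402, θ₁=-0.083, ω₁=-0.020, θ₂=-0.050, ω₂=-0.109
apply F[35]=-1.667 → step 36: x=0.420, v=0.377, θ₁=-0.083, ω₁=-0.003, θ₂=-0.052, ω₂=-0.095
apply F[36]=-1.639 → step 37: x=0.428, v=0.353, θ₁=-0.083, ω₁=0.011, θ₂=-0.054, ω₂=-0.080
apply F[37]=-1.609 → step 38: x=0.435, v=0.329, θ₁=-0.082, ω₁=0.024, θ₂=-0.055, ω₂=-0.067
apply F[38]=-1.575 → step 39: x=0.441, v=0.307, θ₁=-0.082, ω₁=0.035, θ₂=-0.056, ω₂=-0.055
|θ₁| = 0.194 > 0.192 first at step 2.

Answer: 2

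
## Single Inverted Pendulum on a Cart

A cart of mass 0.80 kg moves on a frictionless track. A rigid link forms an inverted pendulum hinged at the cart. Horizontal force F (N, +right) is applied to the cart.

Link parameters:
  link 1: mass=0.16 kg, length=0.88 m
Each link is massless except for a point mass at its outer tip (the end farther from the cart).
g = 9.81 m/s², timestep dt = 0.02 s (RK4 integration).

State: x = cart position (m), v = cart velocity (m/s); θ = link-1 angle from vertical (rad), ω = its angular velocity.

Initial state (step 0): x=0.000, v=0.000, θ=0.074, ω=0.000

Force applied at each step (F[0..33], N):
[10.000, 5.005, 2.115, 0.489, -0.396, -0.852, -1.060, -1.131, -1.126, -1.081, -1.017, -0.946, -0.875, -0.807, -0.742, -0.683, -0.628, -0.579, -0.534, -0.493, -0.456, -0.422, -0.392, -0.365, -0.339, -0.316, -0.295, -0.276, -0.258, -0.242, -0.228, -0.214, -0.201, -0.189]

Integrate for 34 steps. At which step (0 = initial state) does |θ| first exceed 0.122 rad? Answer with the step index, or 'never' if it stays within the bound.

apply F[0]=+10.000 → step 1: x=0.002, v=0.247, θ=0.071, ω=-0.264
apply F[1]=+5.005 → step 2: x=0.009, v=0.369, θ=0.065, ω=-0.387
apply F[2]=+2.115 → step 3: x=0.017, v=0.420, θ=0.057, ω=-0.431
apply F[3]=+0.489 → step 4: x=0.025, v=0.430, θ=0.048, ω=-0.431
apply F[4]=-0.396 → step 5: x=0.033, v=0.418, θ=0.040, ω=-0.408
apply F[5]=-0.852 → step 6: x=0.042, v=0.396, θ=0.032, ω=-0.374
apply F[6]=-1.060 → step 7: x=0.049, v=0.368, θ=0.025, ω=-0.336
apply F[7]=-1.131 → step 8: x=0.056, v=0.339, θ=0.018, ω=-0.298
apply F[8]=-1.126 → step 9: x=0.063, v=0.310, θ=0.013, ω=-0.262
apply F[9]=-1.081 → step 10: x=0.069, v=0.283, θ=0.008, ω=-0.229
apply F[10]=-1.017 → step 11: x=0.074, v=0.257, θ=0.004, ω=-0.198
apply F[11]=-0.946 → step 12: x=0.079, v=0.233, θ=-0.000, ω=-0.171
apply F[12]=-0.875 → step 13: x=0.084, v=0.212, θ=-0.003, ω=-0.147
apply F[13]=-0.807 → step 14: x=0.088, v=0.192, θ=-0.006, ω=-0.125
apply F[14]=-0.742 → step 15: x=0.091, v=0.173, θ=-0.008, ω=-0.106
apply F[15]=-0.683 → step 16: x=0.095, v=0.157, θ=-0.010, ω=-0.089
apply F[16]=-0.628 → step 17: x=0.097, v=0.141, θ=-0.012, ω=-0.074
apply F[17]=-0.579 → step 18: x=0.100, v=0.127, θ=-0.013, ω=-0.061
apply F[18]=-0.534 → step 19: x=0.103, v=0.115, θ=-0.014, ω=-0.049
apply F[19]=-0.493 → step 20: x=0.105, v=0.103, θ=-0.015, ω=-0.039
apply F[20]=-0.456 → step 21: x=0.107, v=0.092, θ=-0.016, ω=-0.031
apply F[21]=-0.422 → step 22: x=0.108, v=0.082, θ=-0.016, ω=-0.023
apply F[22]=-0.392 → step 23: x=0.110, v=0.073, θ=-0.017, ω=-0.016
apply F[23]=-0.365 → step 24: x=0.111, v=0.065, θ=-0.017, ω=-0.010
apply F[24]=-0.339 → step 25: x=0.113, v=0.057, θ=-0.017, ω=-0.005
apply F[25]=-0.316 → step 26: x=0.114, v=0.049, θ=-0.017, ω=-0.001
apply F[26]=-0.295 → step 27: x=0.115, v=0.043, θ=-0.017, ω=0.003
apply F[27]=-0.276 → step 28: x=0.115, v=0.037, θ=-0.017, ω=0.006
apply F[28]=-0.258 → step 29: x=0.116, v=0.031, θ=-0.017, ω=0.009
apply F[29]=-0.242 → step 30: x=0.117, v=0.025, θ=-0.017, ω=0.011
apply F[30]=-0.228 → step 31: x=0.117, v=0.020, θ=-0.017, ω=0.013
apply F[31]=-0.214 → step 32: x=0.117, v=0.016, θ=-0.016, ω=0.015
apply F[32]=-0.201 → step 33: x=0.118, v=0.011, θ=-0.016, ω=0.016
apply F[33]=-0.189 → step 34: x=0.118, v=0.007, θ=-0.016, ω=0.018
max |θ| = 0.074 ≤ 0.122 over all 35 states.

Answer: never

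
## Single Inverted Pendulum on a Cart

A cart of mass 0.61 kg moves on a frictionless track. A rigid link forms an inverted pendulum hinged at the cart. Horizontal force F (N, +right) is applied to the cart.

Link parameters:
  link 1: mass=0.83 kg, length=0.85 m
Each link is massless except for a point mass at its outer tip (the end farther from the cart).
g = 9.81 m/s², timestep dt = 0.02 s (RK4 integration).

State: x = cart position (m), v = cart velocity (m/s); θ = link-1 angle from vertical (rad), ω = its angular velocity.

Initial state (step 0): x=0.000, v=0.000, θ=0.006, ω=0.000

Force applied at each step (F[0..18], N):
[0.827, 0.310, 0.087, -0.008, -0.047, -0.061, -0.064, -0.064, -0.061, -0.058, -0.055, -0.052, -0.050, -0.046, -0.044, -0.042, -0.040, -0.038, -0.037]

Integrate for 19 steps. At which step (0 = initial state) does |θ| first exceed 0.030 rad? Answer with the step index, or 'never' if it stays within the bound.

Answer: never

Derivation:
apply F[0]=+0.827 → step 1: x=0.000, v=0.026, θ=0.006, ω=-0.029
apply F[1]=+0.310 → step 2: x=0.001, v=0.034, θ=0.005, ω=-0.038
apply F[2]=+0.087 → step 3: x=0.002, v=0.036, θ=0.004, ω=-0.039
apply F[3]=-0.008 → step 4: x=0.002, v=0.035, θ=0.004, ω=-0.036
apply F[4]=-0.047 → step 5: x=0.003, v=0.032, θ=0.003, ω=-0.033
apply F[5]=-0.061 → step 6: x=0.004, v=0.029, θ=0.002, ω=-0.029
apply F[6]=-0.064 → step 7: x=0.004, v=0.027, θ=0.002, ω=-0.025
apply F[7]=-0.064 → step 8: x=0.005, v=0.024, θ=0.001, ω=-0.022
apply F[8]=-0.061 → step 9: x=0.005, v=0.022, θ=0.001, ω=-0.019
apply F[9]=-0.058 → step 10: x=0.006, v=0.020, θ=0.000, ω=-0.016
apply F[10]=-0.055 → step 11: x=0.006, v=0.018, θ=0.000, ω=-0.014
apply F[11]=-0.052 → step 12: x=0.006, v=0.016, θ=-0.000, ω=-0.012
apply F[12]=-0.050 → step 13: x=0.007, v=0.015, θ=-0.000, ω=-0.010
apply F[13]=-0.046 → step 14: x=0.007, v=0.013, θ=-0.001, ω=-0.009
apply F[14]=-0.044 → step 15: x=0.007, v=0.012, θ=-0.001, ω=-0.007
apply F[15]=-0.042 → step 16: x=0.007, v=0.011, θ=-0.001, ω=-0.006
apply F[16]=-0.040 → step 17: x=0.008, v=0.010, θ=-0.001, ω=-0.005
apply F[17]=-0.038 → step 18: x=0.008, v=0.009, θ=-0.001, ω=-0.004
apply F[18]=-0.037 → step 19: x=0.008, v=0.008, θ=-0.001, ω=-0.003
max |θ| = 0.006 ≤ 0.030 over all 20 states.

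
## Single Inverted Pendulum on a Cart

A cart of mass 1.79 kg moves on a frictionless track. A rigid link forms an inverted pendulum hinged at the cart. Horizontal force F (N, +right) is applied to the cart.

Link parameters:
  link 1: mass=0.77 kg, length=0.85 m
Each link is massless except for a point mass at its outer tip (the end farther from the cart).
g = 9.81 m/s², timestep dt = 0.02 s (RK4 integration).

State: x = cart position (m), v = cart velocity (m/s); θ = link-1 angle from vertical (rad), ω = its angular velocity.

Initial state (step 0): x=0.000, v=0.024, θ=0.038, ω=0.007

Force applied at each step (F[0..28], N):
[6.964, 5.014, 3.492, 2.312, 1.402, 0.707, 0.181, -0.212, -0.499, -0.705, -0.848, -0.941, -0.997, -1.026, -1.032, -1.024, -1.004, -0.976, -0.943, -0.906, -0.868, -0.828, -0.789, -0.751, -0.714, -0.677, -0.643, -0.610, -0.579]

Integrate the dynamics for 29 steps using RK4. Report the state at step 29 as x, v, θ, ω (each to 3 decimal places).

Answer: x=0.083, v=0.045, θ=-0.014, ω=0.002

Derivation:
apply F[0]=+6.964 → step 1: x=0.001, v=0.099, θ=0.037, ω=-0.072
apply F[1]=+5.014 → step 2: x=0.004, v=0.151, θ=0.035, ω=-0.126
apply F[2]=+3.492 → step 3: x=0.007, v=0.188, θ=0.033, ω=-0.160
apply F[3]=+2.312 → step 4: x=0.011, v=0.211, θ=0.029, ω=-0.181
apply F[4]=+1.402 → step 5: x=0.015, v=0.224, θ=0.025, ω=-0.190
apply F[5]=+0.707 → step 6: x=0.020, v=0.230, θ=0.022, ω=-0.192
apply F[6]=+0.181 → step 7: x=0.025, v=0.231, θ=0.018, ω=-0.187
apply F[7]=-0.212 → step 8: x=0.029, v=0.227, θ=0.014, ω=-0.179
apply F[8]=-0.499 → step 9: x=0.034, v=0.220, θ=0.011, ω=-0.169
apply F[9]=-0.705 → step 10: x=0.038, v=0.212, θ=0.007, ω=-0.157
apply F[10]=-0.848 → step 11: x=0.042, v=0.202, θ=0.004, ω=-0.143
apply F[11]=-0.941 → step 12: x=0.046, v=0.191, θ=0.002, ω=-0.130
apply F[12]=-0.997 → step 13: x=0.050, v=0.180, θ=-0.001, ω=-0.117
apply F[13]=-1.026 → step 14: x=0.053, v=0.168, θ=-0.003, ω=-0.104
apply F[14]=-1.032 → step 15: x=0.056, v=0.157, θ=-0.005, ω=-0.092
apply F[15]=-1.024 → step 16: x=0.059, v=0.146, θ=-0.007, ω=-0.080
apply F[16]=-1.004 → step 17: x=0.062, v=0.136, θ=-0.008, ω=-0.069
apply F[17]=-0.976 → step 18: x=0.065, v=0.125, θ=-0.009, ω=-0.060
apply F[18]=-0.943 → step 19: x=0.067, v=0.116, θ=-0.011, ω=-0.050
apply F[19]=-0.906 → step 20: x=0.070, v=0.107, θ=-0.011, ω=-0.042
apply F[20]=-0.868 → step 21: x=0.072, v=0.098, θ=-0.012, ω=-0.035
apply F[21]=-0.828 → step 22: x=0.073, v=0.090, θ=-0.013, ω=-0.028
apply F[22]=-0.789 → step 23: x=0.075, v=0.082, θ=-0.013, ω=-0.022
apply F[23]=-0.751 → step 24: x=0.077, v=0.075, θ=-0.014, ω=-0.017
apply F[24]=-0.714 → step 25: x=0.078, v=0.068, θ=-0.014, ω=-0.012
apply F[25]=-0.677 → step 26: x=0.079, v=0.062, θ=-0.014, ω=-0.008
apply F[26]=-0.643 → step 27: x=0.081, v=0.056, θ=-0.014, ω=-0.004
apply F[27]=-0.610 → step 28: x=0.082, v=0.050, θ=-0.014, ω=-0.001
apply F[28]=-0.579 → step 29: x=0.083, v=0.045, θ=-0.014, ω=0.002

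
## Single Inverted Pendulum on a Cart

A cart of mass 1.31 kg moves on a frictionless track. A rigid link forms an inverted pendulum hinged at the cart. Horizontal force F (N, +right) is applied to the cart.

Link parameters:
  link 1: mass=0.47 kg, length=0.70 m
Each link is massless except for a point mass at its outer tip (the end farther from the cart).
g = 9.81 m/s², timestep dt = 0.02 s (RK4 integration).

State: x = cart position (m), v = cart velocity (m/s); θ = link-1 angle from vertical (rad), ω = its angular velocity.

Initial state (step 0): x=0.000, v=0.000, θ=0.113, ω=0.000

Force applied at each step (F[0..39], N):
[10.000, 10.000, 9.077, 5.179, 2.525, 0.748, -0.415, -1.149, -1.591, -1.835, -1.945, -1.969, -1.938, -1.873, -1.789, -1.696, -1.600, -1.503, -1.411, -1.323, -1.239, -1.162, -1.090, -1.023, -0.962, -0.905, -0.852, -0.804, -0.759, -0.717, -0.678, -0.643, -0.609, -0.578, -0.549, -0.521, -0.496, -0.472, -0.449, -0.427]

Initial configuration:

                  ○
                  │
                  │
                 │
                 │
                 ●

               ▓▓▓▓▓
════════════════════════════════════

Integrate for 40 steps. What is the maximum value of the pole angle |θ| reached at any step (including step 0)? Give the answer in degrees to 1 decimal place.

apply F[0]=+10.000 → step 1: x=0.001, v=0.144, θ=0.111, ω=-0.173
apply F[1]=+10.000 → step 2: x=0.006, v=0.289, θ=0.106, ω=-0.348
apply F[2]=+9.077 → step 3: x=0.013, v=0.420, θ=0.098, ω=-0.506
apply F[3]=+5.179 → step 4: x=0.022, v=0.492, θ=0.087, ω=-0.583
apply F[4]=+2.525 → step 5: x=0.032, v=0.525, θ=0.075, ω=-0.607
apply F[5]=+0.748 → step 6: x=0.043, v=0.532, θ=0.063, ω=-0.598
apply F[6]=-0.415 → step 7: x=0.053, v=0.522, θ=0.051, ω=-0.567
apply F[7]=-1.149 → step 8: x=0.063, v=0.501, θ=0.040, ω=-0.525
apply F[8]=-1.591 → step 9: x=0.073, v=0.474, θ=0.030, ω=-0.477
apply F[9]=-1.835 → step 10: x=0.082, v=0.445, θ=0.021, ω=-0.427
apply F[10]=-1.945 → step 11: x=0.091, v=0.414, θ=0.013, ω=-0.378
apply F[11]=-1.969 → step 12: x=0.099, v=0.383, θ=0.006, ω=-0.332
apply F[12]=-1.938 → step 13: x=0.106, v=0.353, θ=-0.000, ω=-0.289
apply F[13]=-1.873 → step 14: x=0.113, v=0.325, θ=-0.006, ω=-0.249
apply F[14]=-1.789 → step 15: x=0.119, v=0.298, θ=-0.010, ω=-0.213
apply F[15]=-1.696 → step 16: x=0.125, v=0.273, θ=-0.014, ω=-0.180
apply F[16]=-1.600 → step 17: x=0.130, v=0.250, θ=-0.017, ω=-0.152
apply F[17]=-1.503 → step 18: x=0.135, v=0.228, θ=-0.020, ω=-0.126
apply F[18]=-1.411 → step 19: x=0.139, v=0.208, θ=-0.023, ω=-0.103
apply F[19]=-1.323 → step 20: x=0.143, v=0.190, θ=-0.024, ω=-0.084
apply F[20]=-1.239 → step 21: x=0.147, v=0.172, θ=-0.026, ω=-0.066
apply F[21]=-1.162 → step 22: x=0.150, v=0.156, θ=-0.027, ω=-0.051
apply F[22]=-1.090 → step 23: x=0.153, v=0.142, θ=-0.028, ω=-0.038
apply F[23]=-1.023 → step 24: x=0.156, v=0.128, θ=-0.029, ω=-0.026
apply F[24]=-0.962 → step 25: x=0.158, v=0.116, θ=-0.029, ω=-0.016
apply F[25]=-0.905 → step 26: x=0.161, v=0.104, θ=-0.029, ω=-0.007
apply F[26]=-0.852 → step 27: x=0.163, v=0.093, θ=-0.029, ω=-0.000
apply F[27]=-0.804 → step 28: x=0.164, v=0.083, θ=-0.029, ω=0.006
apply F[28]=-0.759 → step 29: x=0.166, v=0.073, θ=-0.029, ω=0.012
apply F[29]=-0.717 → step 30: x=0.167, v=0.064, θ=-0.029, ω=0.016
apply F[30]=-0.678 → step 31: x=0.168, v=0.056, θ=-0.028, ω=0.020
apply F[31]=-0.643 → step 32: x=0.169, v=0.048, θ=-0.028, ω=0.024
apply F[32]=-0.609 → step 33: x=0.170, v=0.041, θ=-0.027, ω=0.026
apply F[33]=-0.578 → step 34: x=0.171, v=0.034, θ=-0.027, ω=0.028
apply F[34]=-0.549 → step 35: x=0.172, v=0.027, θ=-0.026, ω=0.030
apply F[35]=-0.521 → step 36: x=0.172, v=0.021, θ=-0.026, ω=0.032
apply F[36]=-0.496 → step 37: x=0.173, v=0.015, θ=-0.025, ω=0.033
apply F[37]=-0.472 → step 38: x=0.173, v=0.010, θ=-0.024, ω=0.034
apply F[38]=-0.449 → step 39: x=0.173, v=0.005, θ=-0.024, ω=0.034
apply F[39]=-0.427 → step 40: x=0.173, v=-0.000, θ=-0.023, ω=0.035
Max |angle| over trajectory = 0.113 rad = 6.5°.

Answer: 6.5°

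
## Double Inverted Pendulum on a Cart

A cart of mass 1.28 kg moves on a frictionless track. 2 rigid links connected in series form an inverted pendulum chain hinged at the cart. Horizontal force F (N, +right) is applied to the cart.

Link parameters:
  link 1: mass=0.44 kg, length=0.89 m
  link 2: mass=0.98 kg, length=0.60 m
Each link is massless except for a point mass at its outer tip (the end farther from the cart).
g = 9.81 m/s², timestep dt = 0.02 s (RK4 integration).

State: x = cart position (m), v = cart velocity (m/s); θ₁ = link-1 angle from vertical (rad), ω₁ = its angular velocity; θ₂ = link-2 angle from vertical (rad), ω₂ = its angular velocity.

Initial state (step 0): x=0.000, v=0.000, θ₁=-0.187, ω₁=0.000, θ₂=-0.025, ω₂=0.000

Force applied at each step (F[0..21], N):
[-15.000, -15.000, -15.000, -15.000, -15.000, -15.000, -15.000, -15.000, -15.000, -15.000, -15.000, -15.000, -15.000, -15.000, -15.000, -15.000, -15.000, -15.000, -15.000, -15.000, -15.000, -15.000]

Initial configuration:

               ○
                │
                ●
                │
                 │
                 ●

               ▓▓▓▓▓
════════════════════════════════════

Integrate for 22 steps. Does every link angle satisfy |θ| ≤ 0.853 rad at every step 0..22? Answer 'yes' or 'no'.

Answer: yes

Derivation:
apply F[0]=-15.000 → step 1: x=-0.002, v=-0.190, θ₁=-0.186, ω₁=0.083, θ₂=-0.023, ω₂=0.187
apply F[1]=-15.000 → step 2: x=-0.008, v=-0.381, θ₁=-0.184, ω₁=0.166, θ₂=-0.018, ω₂=0.376
apply F[2]=-15.000 → step 3: x=-0.017, v=-0.573, θ₁=-0.180, ω₁=0.251, θ₂=-0.008, ω₂=0.567
apply F[3]=-15.000 → step 4: x=-0.031, v=-0.766, θ₁=-0.174, ω₁=0.339, θ₂=0.005, ω₂=0.762
apply F[4]=-15.000 → step 5: x=-0.048, v=-0.963, θ₁=-0.166, ω₁=0.429, θ₂=0.022, ω₂=0.961
apply F[5]=-15.000 → step 6: x=-0.069, v=-1.162, θ₁=-0.156, ω₁=0.524, θ₂=0.044, ω₂=1.164
apply F[6]=-15.000 → step 7: x=-0.094, v=-1.365, θ₁=-0.145, ω₁=0.625, θ₂=0.069, ω₂=1.372
apply F[7]=-15.000 → step 8: x=-0.124, v=-1.572, θ₁=-0.131, ω₁=0.734, θ₂=0.099, ω₂=1.582
apply F[8]=-15.000 → step 9: x=-0.157, v=-1.784, θ₁=-0.116, ω₁=0.854, θ₂=0.132, ω₂=1.793
apply F[9]=-15.000 → step 10: x=-0.195, v=-2.000, θ₁=-0.097, ω₁=0.987, θ₂=0.170, ω₂=2.001
apply F[10]=-15.000 → step 11: x=-0.237, v=-2.222, θ₁=-0.076, ω₁=1.137, θ₂=0.212, ω₂=2.203
apply F[11]=-15.000 → step 12: x=-0.284, v=-2.447, θ₁=-0.052, ω₁=1.306, θ₂=0.258, ω₂=2.391
apply F[12]=-15.000 → step 13: x=-0.335, v=-2.678, θ₁=-0.024, ω₁=1.500, θ₂=0.308, ω₂=2.559
apply F[13]=-15.000 → step 14: x=-0.391, v=-2.911, θ₁=0.009, ω₁=1.721, θ₂=0.360, ω₂=2.700
apply F[14]=-15.000 → step 15: x=-0.452, v=-3.147, θ₁=0.045, ω₁=1.971, θ₂=0.416, ω₂=2.805
apply F[15]=-15.000 → step 16: x=-0.517, v=-3.384, θ₁=0.088, ω₁=2.253, θ₂=0.472, ω₂=2.864
apply F[16]=-15.000 → step 17: x=-0.587, v=-3.618, θ₁=0.136, ω₁=2.567, θ₂=0.530, ω₂=2.868
apply F[17]=-15.000 → step 18: x=-0.662, v=-3.847, θ₁=0.191, ω₁=2.911, θ₂=0.587, ω₂=2.807
apply F[18]=-15.000 → step 19: x=-0.741, v=-4.066, θ₁=0.252, ω₁=3.282, θ₂=0.642, ω₂=2.676
apply F[19]=-15.000 → step 20: x=-0.824, v=-4.267, θ₁=0.322, ω₁=3.674, θ₂=0.693, ω₂=2.469
apply F[20]=-15.000 → step 21: x=-0.911, v=-4.444, θ₁=0.399, ω₁=4.076, θ₂=0.740, ω₂=2.191
apply F[21]=-15.000 → step 22: x=-1.002, v=-4.584, θ₁=0.485, ω₁=4.472, θ₂=0.780, ω₂=1.859
Max |angle| over trajectory = 0.780 rad; bound = 0.853 → within bound.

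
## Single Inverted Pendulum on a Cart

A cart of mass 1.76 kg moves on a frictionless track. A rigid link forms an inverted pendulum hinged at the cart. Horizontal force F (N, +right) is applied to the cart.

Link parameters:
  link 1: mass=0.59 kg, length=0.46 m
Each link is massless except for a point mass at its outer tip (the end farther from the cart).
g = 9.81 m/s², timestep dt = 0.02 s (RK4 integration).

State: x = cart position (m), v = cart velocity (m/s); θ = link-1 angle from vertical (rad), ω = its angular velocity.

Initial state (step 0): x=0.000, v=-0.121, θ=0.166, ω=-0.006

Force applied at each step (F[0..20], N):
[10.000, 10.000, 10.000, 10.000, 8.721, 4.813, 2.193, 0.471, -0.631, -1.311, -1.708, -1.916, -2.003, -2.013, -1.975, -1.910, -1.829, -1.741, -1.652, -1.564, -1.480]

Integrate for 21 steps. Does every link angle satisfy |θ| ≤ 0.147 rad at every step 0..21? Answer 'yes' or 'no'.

Answer: no

Derivation:
apply F[0]=+10.000 → step 1: x=-0.001, v=-0.019, θ=0.164, ω=-0.155
apply F[1]=+10.000 → step 2: x=-0.001, v=0.083, θ=0.160, ω=-0.305
apply F[2]=+10.000 → step 3: x=0.002, v=0.186, θ=0.152, ω=-0.459
apply F[3]=+10.000 → step 4: x=0.007, v=0.290, θ=0.141, ω=-0.619
apply F[4]=+8.721 → step 5: x=0.013, v=0.380, θ=0.128, ω=-0.756
apply F[5]=+4.813 → step 6: x=0.021, v=0.426, θ=0.112, ω=-0.806
apply F[6]=+2.193 → step 7: x=0.030, v=0.445, θ=0.096, ω=-0.801
apply F[7]=+0.471 → step 8: x=0.039, v=0.444, θ=0.080, ω=-0.763
apply F[8]=-0.631 → step 9: x=0.048, v=0.433, θ=0.066, ω=-0.707
apply F[9]=-1.311 → step 10: x=0.056, v=0.414, θ=0.052, ω=-0.641
apply F[10]=-1.708 → step 11: x=0.064, v=0.392, θ=0.040, ω=-0.573
apply F[11]=-1.916 → step 12: x=0.072, v=0.368, θ=0.029, ω=-0.506
apply F[12]=-2.003 → step 13: x=0.079, v=0.343, θ=0.020, ω=-0.443
apply F[13]=-2.013 → step 14: x=0.086, v=0.319, θ=0.012, ω=-0.384
apply F[14]=-1.975 → step 15: x=0.092, v=0.296, θ=0.004, ω=-0.331
apply F[15]=-1.910 → step 16: x=0.098, v=0.275, θ=-0.002, ω=-0.283
apply F[16]=-1.829 → step 17: x=0.103, v=0.254, θ=-0.007, ω=-0.240
apply F[17]=-1.741 → step 18: x=0.108, v=0.235, θ=-0.011, ω=-0.202
apply F[18]=-1.652 → step 19: x=0.112, v=0.217, θ=-0.015, ω=-0.169
apply F[19]=-1.564 → step 20: x=0.116, v=0.200, θ=-0.018, ω=-0.140
apply F[20]=-1.480 → step 21: x=0.120, v=0.185, θ=-0.021, ω=-0.114
Max |angle| over trajectory = 0.166 rad; bound = 0.147 → exceeded.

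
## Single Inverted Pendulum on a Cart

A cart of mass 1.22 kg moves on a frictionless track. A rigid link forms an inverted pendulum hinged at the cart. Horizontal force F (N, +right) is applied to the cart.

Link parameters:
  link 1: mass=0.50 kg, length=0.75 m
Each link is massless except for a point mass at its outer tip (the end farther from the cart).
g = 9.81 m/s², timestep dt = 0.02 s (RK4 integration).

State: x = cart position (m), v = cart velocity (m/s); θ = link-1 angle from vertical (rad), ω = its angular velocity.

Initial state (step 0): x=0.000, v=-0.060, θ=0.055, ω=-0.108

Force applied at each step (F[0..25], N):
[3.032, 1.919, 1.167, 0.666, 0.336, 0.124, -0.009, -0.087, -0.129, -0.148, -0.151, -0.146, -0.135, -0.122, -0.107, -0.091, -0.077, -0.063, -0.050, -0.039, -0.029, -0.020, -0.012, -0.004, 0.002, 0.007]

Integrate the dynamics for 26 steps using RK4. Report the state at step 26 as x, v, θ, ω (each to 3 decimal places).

apply F[0]=+3.032 → step 1: x=-0.001, v=-0.015, θ=0.052, ω=-0.154
apply F[1]=+1.919 → step 2: x=-0.001, v=0.013, θ=0.049, ω=-0.177
apply F[2]=+1.167 → step 3: x=-0.000, v=0.028, θ=0.045, ω=-0.186
apply F[3]=+0.666 → step 4: x=0.000, v=0.035, θ=0.042, ω=-0.184
apply F[4]=+0.336 → step 5: x=0.001, v=0.038, θ=0.038, ω=-0.177
apply F[5]=+0.124 → step 6: x=0.002, v=0.037, θ=0.035, ω=-0.166
apply F[6]=-0.009 → step 7: x=0.002, v=0.034, θ=0.032, ω=-0.154
apply F[7]=-0.087 → step 8: x=0.003, v=0.030, θ=0.029, ω=-0.141
apply F[8]=-0.129 → step 9: x=0.004, v=0.026, θ=0.026, ω=-0.128
apply F[9]=-0.148 → step 10: x=0.004, v=0.022, θ=0.023, ω=-0.115
apply F[10]=-0.151 → step 11: x=0.005, v=0.017, θ=0.021, ω=-0.104
apply F[11]=-0.146 → step 12: x=0.005, v=0.013, θ=0.019, ω=-0.093
apply F[12]=-0.135 → step 13: x=0.005, v=0.010, θ=0.018, ω=-0.083
apply F[13]=-0.122 → step 14: x=0.005, v=0.006, θ=0.016, ω=-0.075
apply F[14]=-0.107 → step 15: x=0.005, v=0.003, θ=0.015, ω=-0.067
apply F[15]=-0.091 → step 16: x=0.005, v=0.001, θ=0.013, ω=-0.060
apply F[16]=-0.077 → step 17: x=0.005, v=-0.002, θ=0.012, ω=-0.053
apply F[17]=-0.063 → step 18: x=0.005, v=-0.004, θ=0.011, ω=-0.048
apply F[18]=-0.050 → step 19: x=0.005, v=-0.005, θ=0.010, ω=-0.043
apply F[19]=-0.039 → step 20: x=0.005, v=-0.007, θ=0.009, ω=-0.038
apply F[20]=-0.029 → step 21: x=0.005, v=-0.008, θ=0.009, ω=-0.034
apply F[21]=-0.020 → step 22: x=0.005, v=-0.009, θ=0.008, ω=-0.031
apply F[22]=-0.012 → step 23: x=0.005, v=-0.010, θ=0.008, ω=-0.027
apply F[23]=-0.004 → step 24: x=0.004, v=-0.010, θ=0.007, ω=-0.025
apply F[24]=+0.002 → step 25: x=0.004, v=-0.011, θ=0.007, ω=-0.022
apply F[25]=+0.007 → step 26: x=0.004, v=-0.011, θ=0.006, ω=-0.020

Answer: x=0.004, v=-0.011, θ=0.006, ω=-0.020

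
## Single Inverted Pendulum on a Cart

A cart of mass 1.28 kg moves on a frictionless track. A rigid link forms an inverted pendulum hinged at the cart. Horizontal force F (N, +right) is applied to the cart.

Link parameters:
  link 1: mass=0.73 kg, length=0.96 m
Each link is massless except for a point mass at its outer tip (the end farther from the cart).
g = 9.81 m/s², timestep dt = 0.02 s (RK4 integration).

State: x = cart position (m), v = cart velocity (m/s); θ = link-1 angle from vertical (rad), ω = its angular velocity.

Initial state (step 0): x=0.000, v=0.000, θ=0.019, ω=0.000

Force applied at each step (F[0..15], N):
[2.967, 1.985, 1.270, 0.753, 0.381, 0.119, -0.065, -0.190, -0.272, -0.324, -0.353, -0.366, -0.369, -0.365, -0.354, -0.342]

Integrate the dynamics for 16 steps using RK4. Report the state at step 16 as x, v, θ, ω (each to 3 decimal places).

apply F[0]=+2.967 → step 1: x=0.000, v=0.044, θ=0.019, ω=-0.042
apply F[1]=+1.985 → step 2: x=0.002, v=0.073, θ=0.017, ω=-0.069
apply F[2]=+1.270 → step 3: x=0.003, v=0.091, θ=0.016, ω=-0.084
apply F[3]=+0.753 → step 4: x=0.005, v=0.101, θ=0.014, ω=-0.091
apply F[4]=+0.381 → step 5: x=0.007, v=0.106, θ=0.012, ω=-0.093
apply F[5]=+0.119 → step 6: x=0.009, v=0.106, θ=0.010, ω=-0.092
apply F[6]=-0.065 → step 7: x=0.011, v=0.104, θ=0.009, ω=-0.088
apply F[7]=-0.190 → step 8: x=0.014, v=0.100, θ=0.007, ω=-0.082
apply F[8]=-0.272 → step 9: x=0.015, v=0.095, θ=0.005, ω=-0.075
apply F[9]=-0.324 → step 10: x=0.017, v=0.090, θ=0.004, ω=-0.069
apply F[10]=-0.353 → step 11: x=0.019, v=0.084, θ=0.003, ω=-0.062
apply F[11]=-0.366 → step 12: x=0.021, v=0.078, θ=0.002, ω=-0.055
apply F[12]=-0.369 → step 13: x=0.022, v=0.072, θ=0.000, ω=-0.049
apply F[13]=-0.365 → step 14: x=0.024, v=0.066, θ=-0.000, ω=-0.043
apply F[14]=-0.354 → step 15: x=0.025, v=0.061, θ=-0.001, ω=-0.038
apply F[15]=-0.342 → step 16: x=0.026, v=0.056, θ=-0.002, ω=-0.032

Answer: x=0.026, v=0.056, θ=-0.002, ω=-0.032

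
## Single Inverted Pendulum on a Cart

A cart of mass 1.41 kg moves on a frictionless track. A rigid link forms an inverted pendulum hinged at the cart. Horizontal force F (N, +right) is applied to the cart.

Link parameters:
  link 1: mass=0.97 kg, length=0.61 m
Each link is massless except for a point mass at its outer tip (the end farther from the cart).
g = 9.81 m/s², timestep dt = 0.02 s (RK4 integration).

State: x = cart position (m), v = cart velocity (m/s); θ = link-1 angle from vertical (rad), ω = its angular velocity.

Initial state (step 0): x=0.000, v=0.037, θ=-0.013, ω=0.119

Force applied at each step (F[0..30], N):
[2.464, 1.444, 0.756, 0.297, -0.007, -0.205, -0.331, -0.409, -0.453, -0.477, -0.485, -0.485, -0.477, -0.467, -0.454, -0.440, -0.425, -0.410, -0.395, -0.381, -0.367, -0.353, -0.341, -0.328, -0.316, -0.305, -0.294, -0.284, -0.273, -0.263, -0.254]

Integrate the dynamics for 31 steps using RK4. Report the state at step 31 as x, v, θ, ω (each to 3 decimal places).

Answer: x=0.043, v=0.023, θ=-0.011, ω=0.015

Derivation:
apply F[0]=+2.464 → step 1: x=0.001, v=0.074, θ=-0.011, ω=0.055
apply F[1]=+1.444 → step 2: x=0.003, v=0.096, θ=-0.011, ω=0.016
apply F[2]=+0.756 → step 3: x=0.005, v=0.108, θ=-0.010, ω=-0.008
apply F[3]=+0.297 → step 4: x=0.007, v=0.113, θ=-0.011, ω=-0.020
apply F[4]=-0.007 → step 5: x=0.009, v=0.115, θ=-0.011, ω=-0.026
apply F[5]=-0.205 → step 6: x=0.012, v=0.113, θ=-0.012, ω=-0.027
apply F[6]=-0.331 → step 7: x=0.014, v=0.110, θ=-0.012, ω=-0.026
apply F[7]=-0.409 → step 8: x=0.016, v=0.106, θ=-0.013, ω=-0.024
apply F[8]=-0.453 → step 9: x=0.018, v=0.101, θ=-0.013, ω=-0.020
apply F[9]=-0.477 → step 10: x=0.020, v=0.096, θ=-0.014, ω=-0.016
apply F[10]=-0.485 → step 11: x=0.022, v=0.091, θ=-0.014, ω=-0.012
apply F[11]=-0.485 → step 12: x=0.024, v=0.086, θ=-0.014, ω=-0.009
apply F[12]=-0.477 → step 13: x=0.025, v=0.082, θ=-0.014, ω=-0.005
apply F[13]=-0.467 → step 14: x=0.027, v=0.077, θ=-0.014, ω=-0.002
apply F[14]=-0.454 → step 15: x=0.028, v=0.072, θ=-0.014, ω=0.001
apply F[15]=-0.440 → step 16: x=0.030, v=0.068, θ=-0.014, ω=0.003
apply F[16]=-0.425 → step 17: x=0.031, v=0.064, θ=-0.014, ω=0.005
apply F[17]=-0.410 → step 18: x=0.032, v=0.060, θ=-0.014, ω=0.007
apply F[18]=-0.395 → step 19: x=0.034, v=0.056, θ=-0.014, ω=0.009
apply F[19]=-0.381 → step 20: x=0.035, v=0.053, θ=-0.014, ω=0.010
apply F[20]=-0.367 → step 21: x=0.036, v=0.049, θ=-0.014, ω=0.011
apply F[21]=-0.353 → step 22: x=0.037, v=0.046, θ=-0.013, ω=0.012
apply F[22]=-0.341 → step 23: x=0.038, v=0.043, θ=-0.013, ω=0.013
apply F[23]=-0.328 → step 24: x=0.038, v=0.040, θ=-0.013, ω=0.014
apply F[24]=-0.316 → step 25: x=0.039, v=0.038, θ=-0.012, ω=0.014
apply F[25]=-0.305 → step 26: x=0.040, v=0.035, θ=-0.012, ω=0.014
apply F[26]=-0.294 → step 27: x=0.041, v=0.032, θ=-0.012, ω=0.015
apply F[27]=-0.284 → step 28: x=0.041, v=0.030, θ=-0.012, ω=0.015
apply F[28]=-0.273 → step 29: x=0.042, v=0.028, θ=-0.011, ω=0.015
apply F[29]=-0.263 → step 30: x=0.042, v=0.025, θ=-0.011, ω=0.015
apply F[30]=-0.254 → step 31: x=0.043, v=0.023, θ=-0.011, ω=0.015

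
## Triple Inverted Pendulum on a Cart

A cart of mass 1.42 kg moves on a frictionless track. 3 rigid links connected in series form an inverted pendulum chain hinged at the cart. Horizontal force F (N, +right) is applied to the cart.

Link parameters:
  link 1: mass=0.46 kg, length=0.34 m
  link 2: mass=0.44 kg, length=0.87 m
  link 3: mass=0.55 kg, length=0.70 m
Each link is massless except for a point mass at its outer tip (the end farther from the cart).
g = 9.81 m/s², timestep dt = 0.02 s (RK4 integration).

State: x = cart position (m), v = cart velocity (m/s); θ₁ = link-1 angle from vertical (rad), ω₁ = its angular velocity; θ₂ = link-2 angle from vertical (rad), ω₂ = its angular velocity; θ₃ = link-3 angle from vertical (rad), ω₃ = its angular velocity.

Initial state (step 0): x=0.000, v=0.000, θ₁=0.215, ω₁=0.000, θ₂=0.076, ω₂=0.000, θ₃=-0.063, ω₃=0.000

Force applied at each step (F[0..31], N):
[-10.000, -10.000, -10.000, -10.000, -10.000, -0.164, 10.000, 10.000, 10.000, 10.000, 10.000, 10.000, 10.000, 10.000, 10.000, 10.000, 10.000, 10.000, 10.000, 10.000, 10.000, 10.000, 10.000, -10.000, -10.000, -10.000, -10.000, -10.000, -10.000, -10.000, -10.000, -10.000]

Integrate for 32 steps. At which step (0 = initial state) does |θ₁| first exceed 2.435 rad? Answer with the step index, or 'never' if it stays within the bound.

apply F[0]=-10.000 → step 1: x=-0.002, v=-0.173, θ₁=0.222, ω₁=0.747, θ₂=0.076, ω₂=-0.046, θ₃=-0.064, ω₃=-0.063
apply F[1]=-10.000 → step 2: x=-0.007, v=-0.345, θ₁=0.245, ω₁=1.502, θ₂=0.074, ω₂=-0.096, θ₃=-0.065, ω₃=-0.122
apply F[2]=-10.000 → step 3: x=-0.016, v=-0.515, θ₁=0.283, ω₁=2.262, θ₂=0.072, ω₂=-0.149, θ₃=-0.068, ω₃=-0.170
apply F[3]=-10.000 → step 4: x=-0.027, v=-0.680, θ₁=0.335, ω₁=3.011, θ₂=0.068, ω₂=-0.201, θ₃=-0.072, ω₃=-0.204
apply F[4]=-10.000 → step 5: x=-0.043, v=-0.835, θ₁=0.403, ω₁=3.716, θ₂=0.064, ω₂=-0.236, θ₃=-0.076, ω₃=-0.221
apply F[5]=-0.164 → step 6: x=-0.060, v=-0.858, θ₁=0.481, ω₁=4.124, θ₂=0.058, ω₂=-0.291, θ₃=-0.081, ω₃=-0.240
apply F[6]=+10.000 → step 7: x=-0.076, v=-0.753, θ₁=0.565, ω₁=4.315, θ₂=0.052, ω₂=-0.392, θ₃=-0.086, ω₃=-0.267
apply F[7]=+10.000 → step 8: x=-0.090, v=-0.643, θ₁=0.654, ω₁=4.531, θ₂=0.043, ω₂=-0.488, θ₃=-0.092, ω₃=-0.287
apply F[8]=+10.000 → step 9: x=-0.101, v=-0.529, θ₁=0.747, ω₁=4.763, θ₂=0.032, ω₂=-0.572, θ₃=-0.098, ω₃=-0.299
apply F[9]=+10.000 → step 10: x=-0.111, v=-0.409, θ₁=0.845, ω₁=5.006, θ₂=0.020, ω₂=-0.640, θ₃=-0.104, ω₃=-0.307
apply F[10]=+10.000 → step 11: x=-0.118, v=-0.282, θ₁=0.947, ω₁=5.262, θ₂=0.007, ω₂=-0.687, θ₃=-0.110, ω₃=-0.310
apply F[11]=+10.000 → step 12: x=-0.122, v=-0.147, θ₁=1.055, ω₁=5.539, θ₂=-0.007, ω₂=-0.708, θ₃=-0.116, ω₃=-0.310
apply F[12]=+10.000 → step 13: x=-0.124, v=-0.004, θ₁=1.169, ω₁=5.846, θ₂=-0.021, ω₂=-0.700, θ₃=-0.122, ω₃=-0.309
apply F[13]=+10.000 → step 14: x=-0.122, v=0.150, θ₁=1.289, ω₁=6.199, θ₂=-0.035, ω₂=-0.656, θ₃=-0.128, ω₃=-0.307
apply F[14]=+10.000 → step 15: x=-0.117, v=0.315, θ₁=1.417, ω₁=6.616, θ₂=-0.047, ω₂=-0.570, θ₃=-0.135, ω₃=-0.305
apply F[15]=+10.000 → step 16: x=-0.109, v=0.496, θ₁=1.555, ω₁=7.129, θ₂=-0.057, ω₂=-0.428, θ₃=-0.141, ω₃=-0.304
apply F[16]=+10.000 → step 17: x=-0.097, v=0.698, θ₁=1.703, ω₁=7.780, θ₂=-0.064, ω₂=-0.212, θ₃=-0.147, ω₃=-0.306
apply F[17]=+10.000 → step 18: x=-0.081, v=0.929, θ₁=1.867, ω₁=8.641, θ₂=-0.065, ω₂=0.108, θ₃=-0.153, ω₃=-0.313
apply F[18]=+10.000 → step 19: x=-0.060, v=1.206, θ₁=2.051, ω₁=9.836, θ₂=-0.059, ω₂=0.584, θ₃=-0.159, ω₃=-0.332
apply F[19]=+10.000 → step 20: x=-0.033, v=1.555, θ₁=2.264, ω₁=11.598, θ₂=-0.040, ω₂=1.319, θ₃=-0.166, ω₃=-0.383
apply F[20]=+10.000 → step 21: x=0.003, v=2.022, θ₁=2.522, ω₁=14.385, θ₂=-0.003, ω₂=2.523, θ₃=-0.175, ω₃=-0.546
apply F[21]=+10.000 → step 22: x=0.049, v=2.635, θ₁=2.851, ω₁=18.779, θ₂=0.067, ω₂=4.588, θ₃=-0.191, ω₃=-1.163
apply F[22]=+10.000 → step 23: x=0.107, v=2.947, θ₁=3.268, ω₁=22.157, θ₂=0.185, ω₂=7.057, θ₃=-0.232, ω₃=-3.196
apply F[23]=-10.000 → step 24: x=0.159, v=2.212, θ₁=3.688, ω₁=19.410, θ₂=0.332, ω₂=7.348, θ₃=-0.320, ω₃=-5.373
apply F[24]=-10.000 → step 25: x=0.196, v=1.500, θ₁=4.047, ω₁=16.682, θ₂=0.471, ω₂=6.457, θ₃=-0.438, ω₃=-6.285
apply F[25]=-10.000 → step 26: x=0.220, v=0.928, θ₁=4.362, ω₁=14.932, θ₂=0.589, ω₂=5.333, θ₃=-0.568, ω₃=-6.657
apply F[26]=-10.000 → step 27: x=0.233, v=0.446, θ₁=4.648, ω₁=13.772, θ₂=0.684, ω₂=4.150, θ₃=-0.703, ω₃=-6.880
apply F[27]=-10.000 → step 28: x=0.238, v=0.027, θ₁=4.915, ω₁=12.967, θ₂=0.755, ω₂=2.938, θ₃=-0.843, ω₃=-7.080
apply F[28]=-10.000 → step 29: x=0.235, v=-0.340, θ₁=5.169, ω₁=12.410, θ₂=0.801, ω₂=1.706, θ₃=-0.986, ω₃=-7.281
apply F[29]=-10.000 → step 30: x=0.225, v=-0.663, θ₁=5.413, ω₁=12.071, θ₂=0.823, ω₂=0.470, θ₃=-1.134, ω₃=-7.467
apply F[30]=-10.000 → step 31: x=0.208, v=-0.945, θ₁=5.653, ω₁=11.986, θ₂=0.820, ω₂=-0.750, θ₃=-1.285, ω₃=-7.603
apply F[31]=-10.000 → step 32: x=0.187, v=-1.196, θ₁=5.895, ω₁=12.276, θ₂=0.793, ω₂=-1.961, θ₃=-1.437, ω₃=-7.633
|θ₁| = 2.522 > 2.435 first at step 21.

Answer: 21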